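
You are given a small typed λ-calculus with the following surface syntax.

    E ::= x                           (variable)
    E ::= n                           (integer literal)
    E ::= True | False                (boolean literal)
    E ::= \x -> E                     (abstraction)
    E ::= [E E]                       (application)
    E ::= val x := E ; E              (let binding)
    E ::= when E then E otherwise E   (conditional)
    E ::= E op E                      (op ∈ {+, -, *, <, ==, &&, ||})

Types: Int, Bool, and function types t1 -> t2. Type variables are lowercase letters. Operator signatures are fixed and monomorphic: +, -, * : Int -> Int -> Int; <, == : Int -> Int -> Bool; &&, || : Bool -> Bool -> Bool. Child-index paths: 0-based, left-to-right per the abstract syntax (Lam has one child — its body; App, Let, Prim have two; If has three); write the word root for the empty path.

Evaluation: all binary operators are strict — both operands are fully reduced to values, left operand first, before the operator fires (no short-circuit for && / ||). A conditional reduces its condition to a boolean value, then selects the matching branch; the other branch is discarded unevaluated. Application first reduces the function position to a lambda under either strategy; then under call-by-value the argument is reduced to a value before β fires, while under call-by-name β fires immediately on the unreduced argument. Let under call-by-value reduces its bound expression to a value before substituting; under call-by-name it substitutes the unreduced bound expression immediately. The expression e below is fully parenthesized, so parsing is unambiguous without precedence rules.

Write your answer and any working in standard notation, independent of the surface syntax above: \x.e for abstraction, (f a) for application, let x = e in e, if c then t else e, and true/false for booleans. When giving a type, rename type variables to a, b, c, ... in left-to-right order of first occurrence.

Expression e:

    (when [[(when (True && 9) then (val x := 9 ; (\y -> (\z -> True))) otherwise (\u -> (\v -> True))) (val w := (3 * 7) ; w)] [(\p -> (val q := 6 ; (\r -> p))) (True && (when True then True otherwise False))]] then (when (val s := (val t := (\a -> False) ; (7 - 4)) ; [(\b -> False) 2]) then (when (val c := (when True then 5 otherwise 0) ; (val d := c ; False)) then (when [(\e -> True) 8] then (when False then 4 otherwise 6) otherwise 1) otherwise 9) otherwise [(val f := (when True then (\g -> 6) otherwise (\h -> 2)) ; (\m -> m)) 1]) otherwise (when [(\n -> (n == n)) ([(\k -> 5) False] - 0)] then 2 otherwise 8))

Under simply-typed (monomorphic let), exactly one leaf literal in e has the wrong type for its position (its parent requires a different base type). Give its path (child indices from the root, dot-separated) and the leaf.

Trace:
  unify Bool ~ Bool
  unify Int ~ Bool
  FAIL: mismatch Int ~ Bool

Answer: 0.0.0.0.1 : 9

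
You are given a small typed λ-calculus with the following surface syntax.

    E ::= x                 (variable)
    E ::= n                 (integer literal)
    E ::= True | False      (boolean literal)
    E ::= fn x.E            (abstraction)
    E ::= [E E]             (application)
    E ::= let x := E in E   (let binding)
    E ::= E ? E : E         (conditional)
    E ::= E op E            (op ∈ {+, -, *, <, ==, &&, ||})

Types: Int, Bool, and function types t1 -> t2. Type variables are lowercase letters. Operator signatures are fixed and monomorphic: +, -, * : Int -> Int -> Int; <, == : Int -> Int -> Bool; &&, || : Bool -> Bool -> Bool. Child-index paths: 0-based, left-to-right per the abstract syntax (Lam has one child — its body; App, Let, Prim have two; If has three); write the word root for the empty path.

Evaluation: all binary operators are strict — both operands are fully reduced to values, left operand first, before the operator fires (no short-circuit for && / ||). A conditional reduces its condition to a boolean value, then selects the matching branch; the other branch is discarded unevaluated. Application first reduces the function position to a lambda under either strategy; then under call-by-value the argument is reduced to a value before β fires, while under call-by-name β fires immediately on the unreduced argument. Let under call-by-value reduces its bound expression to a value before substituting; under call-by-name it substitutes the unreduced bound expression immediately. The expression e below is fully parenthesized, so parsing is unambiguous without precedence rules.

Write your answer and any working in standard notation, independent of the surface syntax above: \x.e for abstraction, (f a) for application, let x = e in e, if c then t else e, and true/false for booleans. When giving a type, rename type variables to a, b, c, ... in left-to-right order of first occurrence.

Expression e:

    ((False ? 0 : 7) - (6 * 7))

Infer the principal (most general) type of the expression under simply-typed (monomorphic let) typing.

Working:
  unify Bool ~ Bool
  unify Int ~ Int
  unify Int ~ Int
  unify Int ~ Int
  unify Int ~ Int
  unify Int ~ Int

Answer: Int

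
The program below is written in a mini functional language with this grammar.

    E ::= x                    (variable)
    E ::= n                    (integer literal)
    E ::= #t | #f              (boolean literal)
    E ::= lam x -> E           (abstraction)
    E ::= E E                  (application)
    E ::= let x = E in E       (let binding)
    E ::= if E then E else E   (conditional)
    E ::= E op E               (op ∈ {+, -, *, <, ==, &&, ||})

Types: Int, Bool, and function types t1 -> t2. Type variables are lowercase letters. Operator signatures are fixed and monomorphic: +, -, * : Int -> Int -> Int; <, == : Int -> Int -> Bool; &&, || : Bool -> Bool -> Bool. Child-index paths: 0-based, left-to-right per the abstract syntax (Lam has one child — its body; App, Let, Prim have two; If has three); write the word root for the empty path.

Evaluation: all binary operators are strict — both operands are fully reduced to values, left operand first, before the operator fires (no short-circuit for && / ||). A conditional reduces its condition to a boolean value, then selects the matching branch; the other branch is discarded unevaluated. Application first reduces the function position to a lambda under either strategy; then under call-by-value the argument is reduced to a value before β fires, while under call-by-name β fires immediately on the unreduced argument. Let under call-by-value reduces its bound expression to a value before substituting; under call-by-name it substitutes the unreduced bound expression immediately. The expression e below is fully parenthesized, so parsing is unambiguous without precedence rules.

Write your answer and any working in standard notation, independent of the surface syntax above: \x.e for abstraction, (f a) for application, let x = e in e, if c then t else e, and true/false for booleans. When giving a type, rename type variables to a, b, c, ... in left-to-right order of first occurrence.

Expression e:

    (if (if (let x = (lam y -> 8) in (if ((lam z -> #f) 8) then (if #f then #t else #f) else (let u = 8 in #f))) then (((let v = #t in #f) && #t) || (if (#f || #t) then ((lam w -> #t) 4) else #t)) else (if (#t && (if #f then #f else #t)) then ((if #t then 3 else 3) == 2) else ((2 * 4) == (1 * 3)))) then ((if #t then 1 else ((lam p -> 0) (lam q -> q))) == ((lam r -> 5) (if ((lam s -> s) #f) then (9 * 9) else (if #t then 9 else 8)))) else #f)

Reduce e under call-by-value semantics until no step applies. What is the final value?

Answer: false

Trace:
step 0: (if (if (let x = (\y.8) in (if ((\z.false) 8) then (if false then true else false) else (let u = 8 in false))) then (((let v = true in false) && true) || (if (false || true) then ((\w.true) 4) else true)) else (if (true && (if false then false else true)) then ((if true then 3 else 3) == 2) else ((2 * 4) == (1 * 3)))) then ((if true then 1 else ((\p.0) (\q.q))) == ((\r.5) (if ((\s.s) false) then (9 * 9) else (if true then 9 else 8)))) else false)
step 1: [let@0.0] (if (if (if ((\z.false) 8) then (if false then true else false) else (let u = 8 in false)) then (((let v = true in false) && true) || (if (false || true) then ((\w.true) 4) else true)) else (if (true && (if false then false else true)) then ((if true then 3 else 3) == 2) else ((2 * 4) == (1 * 3)))) then ((if true then 1 else ((\p.0) (\q.q))) == ((\r.5) (if ((\s.s) false) then (9 * 9) else (if true then 9 else 8)))) else false)
step 2: [beta@0.0.0] (if (if (if false then (if false then true else false) else (let u = 8 in false)) then (((let v = true in false) && true) || (if (false || true) then ((\w.true) 4) else true)) else (if (true && (if false then false else true)) then ((if true then 3 else 3) == 2) else ((2 * 4) == (1 * 3)))) then ((if true then 1 else ((\p.0) (\q.q))) == ((\r.5) (if ((\s.s) false) then (9 * 9) else (if true then 9 else 8)))) else false)
step 3: [if@0.0] (if (if (let u = 8 in false) then (((let v = true in false) && true) || (if (false || true) then ((\w.true) 4) else true)) else (if (true && (if false then false else true)) then ((if true then 3 else 3) == 2) else ((2 * 4) == (1 * 3)))) then ((if true then 1 else ((\p.0) (\q.q))) == ((\r.5) (if ((\s.s) false) then (9 * 9) else (if true then 9 else 8)))) else false)
step 4: [let@0.0] (if (if false then (((let v = true in false) && true) || (if (false || true) then ((\w.true) 4) else true)) else (if (true && (if false then false else true)) then ((if true then 3 else 3) == 2) else ((2 * 4) == (1 * 3)))) then ((if true then 1 else ((\p.0) (\q.q))) == ((\r.5) (if ((\s.s) false) then (9 * 9) else (if true then 9 else 8)))) else false)
step 5: [if@0] (if (if (true && (if false then false else true)) then ((if true then 3 else 3) == 2) else ((2 * 4) == (1 * 3))) then ((if true then 1 else ((\p.0) (\q.q))) == ((\r.5) (if ((\s.s) false) then (9 * 9) else (if true then 9 else 8)))) else false)
step 6: [if@0.0.1] (if (if (true && true) then ((if true then 3 else 3) == 2) else ((2 * 4) == (1 * 3))) then ((if true then 1 else ((\p.0) (\q.q))) == ((\r.5) (if ((\s.s) false) then (9 * 9) else (if true then 9 else 8)))) else false)
step 7: [delta@0.0] (if (if true then ((if true then 3 else 3) == 2) else ((2 * 4) == (1 * 3))) then ((if true then 1 else ((\p.0) (\q.q))) == ((\r.5) (if ((\s.s) false) then (9 * 9) else (if true then 9 else 8)))) else false)
step 8: [if@0] (if ((if true then 3 else 3) == 2) then ((if true then 1 else ((\p.0) (\q.q))) == ((\r.5) (if ((\s.s) false) then (9 * 9) else (if true then 9 else 8)))) else false)
step 9: [if@0.0] (if (3 == 2) then ((if true then 1 else ((\p.0) (\q.q))) == ((\r.5) (if ((\s.s) false) then (9 * 9) else (if true then 9 else 8)))) else false)
step 10: [delta@0] (if false then ((if true then 1 else ((\p.0) (\q.q))) == ((\r.5) (if ((\s.s) false) then (9 * 9) else (if true then 9 else 8)))) else false)
step 11: [if@root] false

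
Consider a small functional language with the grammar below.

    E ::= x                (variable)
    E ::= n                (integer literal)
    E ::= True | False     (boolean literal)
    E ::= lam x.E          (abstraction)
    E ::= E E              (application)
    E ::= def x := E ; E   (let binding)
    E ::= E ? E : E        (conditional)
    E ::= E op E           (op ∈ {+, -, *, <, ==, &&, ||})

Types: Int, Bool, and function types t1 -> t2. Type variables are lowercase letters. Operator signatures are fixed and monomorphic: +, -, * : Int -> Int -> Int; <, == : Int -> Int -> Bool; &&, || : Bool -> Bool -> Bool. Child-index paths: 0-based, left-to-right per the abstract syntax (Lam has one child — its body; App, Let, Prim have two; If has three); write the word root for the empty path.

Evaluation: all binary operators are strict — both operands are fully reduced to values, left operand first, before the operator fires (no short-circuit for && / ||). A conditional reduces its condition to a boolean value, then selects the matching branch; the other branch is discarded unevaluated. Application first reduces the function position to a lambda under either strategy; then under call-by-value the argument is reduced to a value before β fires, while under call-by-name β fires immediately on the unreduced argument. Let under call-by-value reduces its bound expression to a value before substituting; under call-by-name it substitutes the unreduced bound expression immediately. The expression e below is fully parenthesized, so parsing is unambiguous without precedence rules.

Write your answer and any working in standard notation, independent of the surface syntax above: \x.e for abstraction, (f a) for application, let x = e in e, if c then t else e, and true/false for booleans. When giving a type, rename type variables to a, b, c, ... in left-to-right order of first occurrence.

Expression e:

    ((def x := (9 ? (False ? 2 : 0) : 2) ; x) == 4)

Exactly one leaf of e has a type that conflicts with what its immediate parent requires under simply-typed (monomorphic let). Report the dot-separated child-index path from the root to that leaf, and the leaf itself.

Answer: 0.0.0 : 9

Derivation:
  unify Int ~ Bool
  FAIL: mismatch Int ~ Bool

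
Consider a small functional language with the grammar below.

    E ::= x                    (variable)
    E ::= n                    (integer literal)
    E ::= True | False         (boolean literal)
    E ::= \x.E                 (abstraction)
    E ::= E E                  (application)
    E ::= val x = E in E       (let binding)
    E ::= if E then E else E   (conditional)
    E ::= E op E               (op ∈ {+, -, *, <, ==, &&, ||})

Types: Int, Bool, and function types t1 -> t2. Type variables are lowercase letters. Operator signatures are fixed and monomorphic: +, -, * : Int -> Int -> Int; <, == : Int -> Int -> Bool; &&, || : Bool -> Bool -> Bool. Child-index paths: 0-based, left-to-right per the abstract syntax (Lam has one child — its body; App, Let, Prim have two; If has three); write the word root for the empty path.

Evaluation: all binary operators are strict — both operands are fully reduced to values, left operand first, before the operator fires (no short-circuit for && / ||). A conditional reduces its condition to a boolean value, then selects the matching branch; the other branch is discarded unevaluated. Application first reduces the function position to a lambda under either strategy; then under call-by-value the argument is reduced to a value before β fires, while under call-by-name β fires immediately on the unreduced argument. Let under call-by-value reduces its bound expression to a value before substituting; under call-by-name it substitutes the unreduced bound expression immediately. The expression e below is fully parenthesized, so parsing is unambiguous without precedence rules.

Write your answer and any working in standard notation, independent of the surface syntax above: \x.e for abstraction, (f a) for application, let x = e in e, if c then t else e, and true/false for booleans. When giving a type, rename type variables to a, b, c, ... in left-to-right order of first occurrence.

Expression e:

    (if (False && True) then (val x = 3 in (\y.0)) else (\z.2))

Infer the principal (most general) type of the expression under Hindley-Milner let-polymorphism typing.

Derivation:
  unify Bool ~ Bool
  unify Bool ~ Bool
  unify Bool ~ Bool
let x : Int
\y._ : a -> Int
\z._ : b -> Int
  unify a -> Int ~ b -> Int
  unify a ~ b
  unify Int ~ Int

Answer: a -> Int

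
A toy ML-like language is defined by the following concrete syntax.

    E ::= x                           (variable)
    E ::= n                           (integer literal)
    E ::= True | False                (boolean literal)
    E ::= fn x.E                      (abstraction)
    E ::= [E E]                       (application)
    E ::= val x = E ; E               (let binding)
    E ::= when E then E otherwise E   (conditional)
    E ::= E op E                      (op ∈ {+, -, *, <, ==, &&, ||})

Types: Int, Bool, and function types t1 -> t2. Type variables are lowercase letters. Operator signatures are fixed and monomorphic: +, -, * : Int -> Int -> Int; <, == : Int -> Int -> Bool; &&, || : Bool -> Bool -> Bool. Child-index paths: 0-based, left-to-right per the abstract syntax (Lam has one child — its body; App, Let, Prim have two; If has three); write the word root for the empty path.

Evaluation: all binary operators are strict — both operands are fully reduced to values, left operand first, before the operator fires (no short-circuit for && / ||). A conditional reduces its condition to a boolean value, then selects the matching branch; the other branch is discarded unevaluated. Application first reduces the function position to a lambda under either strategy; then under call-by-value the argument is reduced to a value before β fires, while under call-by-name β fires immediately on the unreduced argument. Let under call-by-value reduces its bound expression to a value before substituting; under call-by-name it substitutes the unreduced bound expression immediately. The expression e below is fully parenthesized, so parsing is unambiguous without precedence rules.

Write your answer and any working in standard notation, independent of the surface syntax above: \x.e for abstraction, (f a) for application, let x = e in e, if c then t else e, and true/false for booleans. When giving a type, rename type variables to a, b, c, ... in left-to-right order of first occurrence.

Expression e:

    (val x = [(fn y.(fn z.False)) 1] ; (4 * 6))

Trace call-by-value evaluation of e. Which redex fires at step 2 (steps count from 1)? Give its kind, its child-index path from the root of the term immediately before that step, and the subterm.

Answer: let at root : (let x = (\z.false) in (4 * 6))

Derivation:
step 0: (let x = ((\y.(\z.false)) 1) in (4 * 6))
step 1: [beta@0] (let x = (\z.false) in (4 * 6))
step 2: [let@root] (4 * 6)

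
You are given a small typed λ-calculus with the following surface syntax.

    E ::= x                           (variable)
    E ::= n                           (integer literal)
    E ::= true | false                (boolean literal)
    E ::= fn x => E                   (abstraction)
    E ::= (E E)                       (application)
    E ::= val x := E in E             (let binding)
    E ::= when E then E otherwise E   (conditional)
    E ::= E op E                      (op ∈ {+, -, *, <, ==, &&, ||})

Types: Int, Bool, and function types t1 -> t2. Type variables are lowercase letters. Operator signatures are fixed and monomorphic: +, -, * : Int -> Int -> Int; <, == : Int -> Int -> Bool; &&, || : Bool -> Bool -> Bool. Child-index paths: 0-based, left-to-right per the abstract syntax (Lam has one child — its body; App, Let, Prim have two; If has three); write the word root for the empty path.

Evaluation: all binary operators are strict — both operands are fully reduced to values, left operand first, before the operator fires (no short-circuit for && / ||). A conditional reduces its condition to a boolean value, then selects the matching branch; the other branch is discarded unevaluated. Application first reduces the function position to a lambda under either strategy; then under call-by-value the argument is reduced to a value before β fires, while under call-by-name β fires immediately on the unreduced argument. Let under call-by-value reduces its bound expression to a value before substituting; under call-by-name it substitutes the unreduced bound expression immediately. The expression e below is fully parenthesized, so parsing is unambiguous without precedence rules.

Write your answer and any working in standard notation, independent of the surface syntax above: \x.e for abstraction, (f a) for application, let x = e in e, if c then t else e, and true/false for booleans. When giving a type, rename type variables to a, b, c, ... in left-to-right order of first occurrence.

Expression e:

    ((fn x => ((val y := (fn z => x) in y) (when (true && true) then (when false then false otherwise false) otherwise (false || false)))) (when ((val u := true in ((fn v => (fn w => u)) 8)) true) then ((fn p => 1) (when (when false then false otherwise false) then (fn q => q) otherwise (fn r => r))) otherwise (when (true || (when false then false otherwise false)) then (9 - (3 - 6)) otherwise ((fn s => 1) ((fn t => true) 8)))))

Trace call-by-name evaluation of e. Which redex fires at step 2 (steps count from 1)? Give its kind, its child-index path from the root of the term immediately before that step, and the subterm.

Answer: let at 0 : (let y = (\z.(if ((let u = true in ((\v.(\w.u)) 8)) true) then ((\p.1) (if (if false then false else false) then (\q.q) else (\r.r))) else (if (true || (if false then false else false)) then (9 - (3 - 6)) else ((\s.1) ((\t.true) 8))))) in y)

Derivation:
step 0: ((\x.((let y = (\z.x) in y) (if (true && true) then (if false then false else false) else (false || false)))) (if ((let u = true in ((\v.(\w.u)) 8)) true) then ((\p.1) (if (if false then false else false) then (\q.q) else (\r.r))) else (if (true || (if false then false else false)) then (9 - (3 - 6)) else ((\s.1) ((\t.true) 8)))))
step 1: [beta@root] ((let y = (\z.(if ((let u = true in ((\v.(\w.u)) 8)) true) then ((\p.1) (if (if false then false else false) then (\q.q) else (\r.r))) else (if (true || (if false then false else false)) then (9 - (3 - 6)) else ((\s.1) ((\t.true) 8))))) in y) (if (true && true) then (if false then false else false) else (false || false)))
step 2: [let@0] ((\z.(if ((let u = true in ((\v.(\w.u)) 8)) true) then ((\p.1) (if (if false then false else false) then (\q.q) else (\r.r))) else (if (true || (if false then false else false)) then (9 - (3 - 6)) else ((\s.1) ((\t.true) 8))))) (if (true && true) then (if false then false else false) else (false || false)))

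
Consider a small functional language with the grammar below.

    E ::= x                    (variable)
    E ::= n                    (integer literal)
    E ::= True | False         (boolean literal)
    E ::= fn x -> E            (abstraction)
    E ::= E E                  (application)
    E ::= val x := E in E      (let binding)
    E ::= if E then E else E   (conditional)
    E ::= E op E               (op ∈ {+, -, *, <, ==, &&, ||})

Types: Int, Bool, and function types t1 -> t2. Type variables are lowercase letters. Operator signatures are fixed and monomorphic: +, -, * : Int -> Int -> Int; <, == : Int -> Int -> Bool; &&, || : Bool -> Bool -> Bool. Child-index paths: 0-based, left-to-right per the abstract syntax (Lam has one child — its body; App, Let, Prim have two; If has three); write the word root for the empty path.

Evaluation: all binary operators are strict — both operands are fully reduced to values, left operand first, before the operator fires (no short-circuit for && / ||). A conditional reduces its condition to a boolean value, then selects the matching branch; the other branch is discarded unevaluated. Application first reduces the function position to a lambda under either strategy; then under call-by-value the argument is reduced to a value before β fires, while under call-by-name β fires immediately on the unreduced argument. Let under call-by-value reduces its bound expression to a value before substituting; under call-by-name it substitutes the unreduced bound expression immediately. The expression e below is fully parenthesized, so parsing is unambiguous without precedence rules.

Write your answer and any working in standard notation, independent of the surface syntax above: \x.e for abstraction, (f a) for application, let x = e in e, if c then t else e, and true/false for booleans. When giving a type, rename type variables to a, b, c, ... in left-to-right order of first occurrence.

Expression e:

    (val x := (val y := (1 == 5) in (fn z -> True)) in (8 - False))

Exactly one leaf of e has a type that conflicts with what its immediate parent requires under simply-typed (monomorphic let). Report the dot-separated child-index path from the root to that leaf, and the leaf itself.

Answer: 1.1 : false

Trace:
  unify Int ~ Int
  unify Int ~ Int
let y : Bool
\z._ : a -> Bool
let x : a -> Bool
  unify Int ~ Int
  unify Bool ~ Int
  FAIL: mismatch Bool ~ Int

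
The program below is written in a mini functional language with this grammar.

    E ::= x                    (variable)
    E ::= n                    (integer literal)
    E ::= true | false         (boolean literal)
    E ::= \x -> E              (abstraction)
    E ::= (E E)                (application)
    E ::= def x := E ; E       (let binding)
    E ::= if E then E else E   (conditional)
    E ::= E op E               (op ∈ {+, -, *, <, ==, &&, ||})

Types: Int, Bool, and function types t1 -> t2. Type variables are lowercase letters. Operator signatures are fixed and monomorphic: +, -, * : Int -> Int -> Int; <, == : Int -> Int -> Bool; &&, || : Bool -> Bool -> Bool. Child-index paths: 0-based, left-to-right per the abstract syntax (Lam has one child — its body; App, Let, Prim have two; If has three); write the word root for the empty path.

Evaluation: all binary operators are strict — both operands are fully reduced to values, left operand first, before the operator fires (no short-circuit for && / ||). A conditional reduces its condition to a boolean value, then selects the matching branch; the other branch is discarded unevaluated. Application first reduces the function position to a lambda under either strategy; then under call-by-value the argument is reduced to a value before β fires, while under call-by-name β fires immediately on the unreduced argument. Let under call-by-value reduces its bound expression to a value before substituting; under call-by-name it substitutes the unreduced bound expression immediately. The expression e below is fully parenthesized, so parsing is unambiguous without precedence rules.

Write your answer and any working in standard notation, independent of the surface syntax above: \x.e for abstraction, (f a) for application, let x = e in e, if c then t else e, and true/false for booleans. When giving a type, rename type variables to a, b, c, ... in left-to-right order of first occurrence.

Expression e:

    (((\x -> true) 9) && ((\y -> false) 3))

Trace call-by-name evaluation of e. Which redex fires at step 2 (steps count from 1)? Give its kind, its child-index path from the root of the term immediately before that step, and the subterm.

Answer: beta at 1 : ((\y.false) 3)

Derivation:
step 0: (((\x.true) 9) && ((\y.false) 3))
step 1: [beta@0] (true && ((\y.false) 3))
step 2: [beta@1] (true && false)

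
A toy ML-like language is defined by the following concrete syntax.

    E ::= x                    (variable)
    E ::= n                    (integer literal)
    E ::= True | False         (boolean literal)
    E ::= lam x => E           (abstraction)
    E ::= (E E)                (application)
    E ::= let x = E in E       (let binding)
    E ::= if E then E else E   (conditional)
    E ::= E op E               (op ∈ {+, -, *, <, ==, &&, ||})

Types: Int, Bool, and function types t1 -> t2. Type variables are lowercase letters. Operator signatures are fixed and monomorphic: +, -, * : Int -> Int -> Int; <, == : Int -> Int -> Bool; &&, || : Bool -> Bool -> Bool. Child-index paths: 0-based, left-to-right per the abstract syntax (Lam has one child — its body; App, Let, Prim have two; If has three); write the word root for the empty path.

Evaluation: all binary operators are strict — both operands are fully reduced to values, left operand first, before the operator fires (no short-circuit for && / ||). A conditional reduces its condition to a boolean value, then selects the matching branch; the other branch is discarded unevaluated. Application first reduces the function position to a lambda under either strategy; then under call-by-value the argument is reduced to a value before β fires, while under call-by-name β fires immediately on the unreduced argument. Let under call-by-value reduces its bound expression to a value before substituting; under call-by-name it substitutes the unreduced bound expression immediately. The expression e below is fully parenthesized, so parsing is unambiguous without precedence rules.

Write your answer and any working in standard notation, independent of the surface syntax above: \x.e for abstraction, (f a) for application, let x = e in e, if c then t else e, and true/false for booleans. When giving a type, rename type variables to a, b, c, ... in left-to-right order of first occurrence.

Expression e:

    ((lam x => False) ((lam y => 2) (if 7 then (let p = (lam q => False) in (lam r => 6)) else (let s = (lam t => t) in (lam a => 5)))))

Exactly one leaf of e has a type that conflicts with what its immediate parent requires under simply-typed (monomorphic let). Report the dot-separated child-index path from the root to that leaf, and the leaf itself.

Answer: 1.1.0 : 7

Trace:
\x._ : a -> Bool
\y._ : b -> Int
  unify Int ~ Bool
  FAIL: mismatch Int ~ Bool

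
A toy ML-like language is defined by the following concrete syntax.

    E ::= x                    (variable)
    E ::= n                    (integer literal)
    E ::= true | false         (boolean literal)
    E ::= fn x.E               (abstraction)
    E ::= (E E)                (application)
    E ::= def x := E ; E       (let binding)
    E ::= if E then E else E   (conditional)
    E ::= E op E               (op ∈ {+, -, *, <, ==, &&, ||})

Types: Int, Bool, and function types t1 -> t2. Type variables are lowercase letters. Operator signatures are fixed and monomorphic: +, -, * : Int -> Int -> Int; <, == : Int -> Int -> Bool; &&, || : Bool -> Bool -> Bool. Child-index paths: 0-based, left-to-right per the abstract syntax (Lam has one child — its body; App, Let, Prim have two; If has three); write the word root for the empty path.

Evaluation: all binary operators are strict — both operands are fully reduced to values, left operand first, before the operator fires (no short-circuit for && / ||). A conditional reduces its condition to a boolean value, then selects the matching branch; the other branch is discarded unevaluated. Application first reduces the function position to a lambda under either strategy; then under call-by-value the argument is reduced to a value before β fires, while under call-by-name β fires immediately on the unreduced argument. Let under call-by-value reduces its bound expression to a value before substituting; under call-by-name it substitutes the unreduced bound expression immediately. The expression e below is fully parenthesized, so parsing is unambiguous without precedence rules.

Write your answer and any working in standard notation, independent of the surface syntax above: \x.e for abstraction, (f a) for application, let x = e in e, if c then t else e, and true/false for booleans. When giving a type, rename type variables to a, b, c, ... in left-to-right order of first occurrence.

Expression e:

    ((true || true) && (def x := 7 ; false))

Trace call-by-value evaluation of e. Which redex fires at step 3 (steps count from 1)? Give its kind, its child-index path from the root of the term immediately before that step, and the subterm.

Answer: delta at root : (true && false)

Working:
step 0: ((true || true) && (let x = 7 in false))
step 1: [delta@0] (true && (let x = 7 in false))
step 2: [let@1] (true && false)
step 3: [delta@root] false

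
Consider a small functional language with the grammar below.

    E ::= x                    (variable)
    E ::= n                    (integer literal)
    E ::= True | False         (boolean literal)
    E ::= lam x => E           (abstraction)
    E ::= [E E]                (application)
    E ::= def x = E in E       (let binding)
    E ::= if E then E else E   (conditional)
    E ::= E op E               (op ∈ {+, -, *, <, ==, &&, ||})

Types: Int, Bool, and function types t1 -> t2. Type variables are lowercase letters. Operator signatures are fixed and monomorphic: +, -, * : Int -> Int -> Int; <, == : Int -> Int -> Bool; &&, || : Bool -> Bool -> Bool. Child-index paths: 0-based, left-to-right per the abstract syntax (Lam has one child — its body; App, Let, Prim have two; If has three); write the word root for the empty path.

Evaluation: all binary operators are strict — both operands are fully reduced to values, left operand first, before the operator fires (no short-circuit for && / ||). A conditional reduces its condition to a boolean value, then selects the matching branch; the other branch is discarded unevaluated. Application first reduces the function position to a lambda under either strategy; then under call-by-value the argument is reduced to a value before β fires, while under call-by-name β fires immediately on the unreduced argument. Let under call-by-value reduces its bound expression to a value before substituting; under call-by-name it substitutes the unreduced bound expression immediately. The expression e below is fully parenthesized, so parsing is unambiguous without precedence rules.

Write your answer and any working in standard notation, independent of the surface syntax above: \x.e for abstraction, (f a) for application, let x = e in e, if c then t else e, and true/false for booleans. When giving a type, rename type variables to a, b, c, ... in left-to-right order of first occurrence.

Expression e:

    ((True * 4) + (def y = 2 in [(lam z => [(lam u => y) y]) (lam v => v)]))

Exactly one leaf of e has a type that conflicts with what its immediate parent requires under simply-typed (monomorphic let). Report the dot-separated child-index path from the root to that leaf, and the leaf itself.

Answer: 0.0 : true

Trace:
  unify Bool ~ Int
  FAIL: mismatch Bool ~ Int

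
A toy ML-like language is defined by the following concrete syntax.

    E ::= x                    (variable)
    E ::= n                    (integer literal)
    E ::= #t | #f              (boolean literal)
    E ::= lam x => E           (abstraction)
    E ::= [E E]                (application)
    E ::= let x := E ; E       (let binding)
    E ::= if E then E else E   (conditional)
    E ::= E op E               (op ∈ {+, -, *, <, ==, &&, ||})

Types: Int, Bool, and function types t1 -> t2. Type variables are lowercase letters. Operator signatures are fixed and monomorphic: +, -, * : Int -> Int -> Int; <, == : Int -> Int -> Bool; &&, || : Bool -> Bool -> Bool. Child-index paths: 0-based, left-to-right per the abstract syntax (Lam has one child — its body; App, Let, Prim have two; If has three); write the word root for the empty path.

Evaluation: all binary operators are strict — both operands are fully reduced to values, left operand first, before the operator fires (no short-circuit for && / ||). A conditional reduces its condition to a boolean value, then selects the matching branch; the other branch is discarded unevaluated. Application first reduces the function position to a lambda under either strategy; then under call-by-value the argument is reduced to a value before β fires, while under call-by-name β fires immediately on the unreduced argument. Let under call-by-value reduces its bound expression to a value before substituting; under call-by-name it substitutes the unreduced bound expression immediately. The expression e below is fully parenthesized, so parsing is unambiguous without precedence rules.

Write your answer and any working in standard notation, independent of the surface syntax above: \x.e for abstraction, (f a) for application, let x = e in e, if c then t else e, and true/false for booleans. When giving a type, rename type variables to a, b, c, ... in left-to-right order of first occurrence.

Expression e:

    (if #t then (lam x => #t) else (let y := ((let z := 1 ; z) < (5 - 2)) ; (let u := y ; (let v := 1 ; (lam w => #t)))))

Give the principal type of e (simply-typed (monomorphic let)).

Working:
  unify Bool ~ Bool
\x._ : a -> Bool
let z : Int
z : Int
  unify Int ~ Int
  unify Int ~ Int
  unify Int ~ Int
  unify Int ~ Int
let y : Bool
y : Bool
let u : Bool
let v : Int
\w._ : b -> Bool
  unify a -> Bool ~ b -> Bool
  unify a ~ b
  unify Bool ~ Bool

Answer: a -> Bool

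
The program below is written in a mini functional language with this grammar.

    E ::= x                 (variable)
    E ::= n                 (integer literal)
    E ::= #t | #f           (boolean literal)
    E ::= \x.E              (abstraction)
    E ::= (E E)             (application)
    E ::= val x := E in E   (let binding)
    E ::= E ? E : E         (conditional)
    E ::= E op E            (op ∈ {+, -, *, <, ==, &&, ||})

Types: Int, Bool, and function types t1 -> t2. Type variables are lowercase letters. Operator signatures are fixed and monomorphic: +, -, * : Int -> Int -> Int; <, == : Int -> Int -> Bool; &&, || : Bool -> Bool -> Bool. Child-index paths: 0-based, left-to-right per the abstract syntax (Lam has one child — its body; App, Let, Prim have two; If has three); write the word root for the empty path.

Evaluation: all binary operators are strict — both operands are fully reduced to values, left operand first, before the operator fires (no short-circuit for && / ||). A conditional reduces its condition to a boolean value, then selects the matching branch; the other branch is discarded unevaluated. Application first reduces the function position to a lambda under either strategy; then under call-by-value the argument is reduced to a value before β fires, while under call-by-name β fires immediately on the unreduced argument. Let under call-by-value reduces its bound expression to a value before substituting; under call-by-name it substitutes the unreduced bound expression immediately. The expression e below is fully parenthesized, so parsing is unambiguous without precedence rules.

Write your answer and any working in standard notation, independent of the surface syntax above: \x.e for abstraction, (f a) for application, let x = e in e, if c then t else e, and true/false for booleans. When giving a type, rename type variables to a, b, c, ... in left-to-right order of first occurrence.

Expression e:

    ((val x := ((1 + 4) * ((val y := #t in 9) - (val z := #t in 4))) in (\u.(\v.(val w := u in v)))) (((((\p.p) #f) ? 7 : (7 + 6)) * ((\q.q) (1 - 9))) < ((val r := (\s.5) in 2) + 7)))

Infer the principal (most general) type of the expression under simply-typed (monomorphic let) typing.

Answer: a -> a

Trace:
  unify Int ~ Int
  unify Int ~ Int
  unify Int ~ Int
let y : Bool
  unify Int ~ Int
let z : Bool
  unify Int ~ Int
  unify Int ~ Int
let x : Int
u : a
let w : a
v : b
\v._ : b -> b
\u._ : a -> b -> b
p : c
\p._ : c -> c
  unify c -> c ~ Bool -> d
  unify c ~ Bool
  unify Bool ~ d
_ _ : Bool
  unify Bool ~ Bool
  unify Int ~ Int
  unify Int ~ Int
  unify Int ~ Int
  unify Int ~ Int
q : e
\q._ : e -> e
  unify Int ~ Int
  unify Int ~ Int
  unify e -> e ~ Int -> f
  unify e ~ Int
  unify Int ~ f
_ _ : Int
  unify Int ~ Int
  unify Int ~ Int
\s._ : g -> Int
let r : g -> Int
  unify Int ~ Int
  unify Int ~ Int
  unify Int ~ Int
  unify a -> b -> b ~ Bool -> h
  unify a ~ Bool
  unify b -> b ~ h
_ _ : b -> b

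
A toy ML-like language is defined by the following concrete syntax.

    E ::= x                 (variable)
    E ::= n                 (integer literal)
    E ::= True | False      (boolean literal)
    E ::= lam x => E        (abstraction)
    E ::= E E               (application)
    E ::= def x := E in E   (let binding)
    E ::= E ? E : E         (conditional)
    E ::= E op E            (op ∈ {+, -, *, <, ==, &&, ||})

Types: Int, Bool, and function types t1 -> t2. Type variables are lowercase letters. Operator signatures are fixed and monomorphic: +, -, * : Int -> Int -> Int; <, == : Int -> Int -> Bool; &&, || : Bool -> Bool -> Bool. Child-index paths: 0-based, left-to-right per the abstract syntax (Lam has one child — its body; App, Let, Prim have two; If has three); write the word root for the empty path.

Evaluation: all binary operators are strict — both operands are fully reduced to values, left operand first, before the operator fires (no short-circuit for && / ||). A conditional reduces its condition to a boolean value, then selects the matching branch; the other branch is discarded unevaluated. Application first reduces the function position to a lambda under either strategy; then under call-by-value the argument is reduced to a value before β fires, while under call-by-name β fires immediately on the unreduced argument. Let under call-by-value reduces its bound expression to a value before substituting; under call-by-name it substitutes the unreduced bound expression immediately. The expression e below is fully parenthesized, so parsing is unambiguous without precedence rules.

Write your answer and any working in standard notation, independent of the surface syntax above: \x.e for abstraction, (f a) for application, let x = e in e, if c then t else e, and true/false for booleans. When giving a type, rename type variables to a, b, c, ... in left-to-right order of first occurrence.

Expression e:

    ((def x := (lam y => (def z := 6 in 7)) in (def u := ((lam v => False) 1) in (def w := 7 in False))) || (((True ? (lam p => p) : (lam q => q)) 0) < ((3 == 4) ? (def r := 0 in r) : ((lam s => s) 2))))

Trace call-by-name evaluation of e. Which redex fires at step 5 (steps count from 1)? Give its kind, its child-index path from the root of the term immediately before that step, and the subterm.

Derivation:
step 0: ((let x = (\y.(let z = 6 in 7)) in (let u = ((\v.false) 1) in (let w = 7 in false))) || (((if true then (\p.p) else (\q.q)) 0) < (if (3 == 4) then (let r = 0 in r) else ((\s.s) 2))))
step 1: [let@0] ((let u = ((\v.false) 1) in (let w = 7 in false)) || (((if true then (\p.p) else (\q.q)) 0) < (if (3 == 4) then (let r = 0 in r) else ((\s.s) 2))))
step 2: [let@0] ((let w = 7 in false) || (((if true then (\p.p) else (\q.q)) 0) < (if (3 == 4) then (let r = 0 in r) else ((\s.s) 2))))
step 3: [let@0] (false || (((if true then (\p.p) else (\q.q)) 0) < (if (3 == 4) then (let r = 0 in r) else ((\s.s) 2))))
step 4: [if@1.0.0] (false || (((\p.p) 0) < (if (3 == 4) then (let r = 0 in r) else ((\s.s) 2))))
step 5: [beta@1.0] (false || (0 < (if (3 == 4) then (let r = 0 in r) else ((\s.s) 2))))

Answer: beta at 1.0 : ((\p.p) 0)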